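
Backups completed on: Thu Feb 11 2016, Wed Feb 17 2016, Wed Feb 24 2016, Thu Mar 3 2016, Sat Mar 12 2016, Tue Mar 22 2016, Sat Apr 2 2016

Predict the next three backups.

Intervals are 6, 7, 8, 9, 10, 11 days — an arithmetic progression with common difference 1.
Next gap: 12 days. Sat Apr 2 2016 + 12 days = Thu Apr 14 2016.
Next gap: 13 days. Thu Apr 14 2016 + 13 days = Wed Apr 27 2016.
Next gap: 14 days. Wed Apr 27 2016 + 14 days = Wed May 11 2016.

Thu Apr 14 2016, Wed Apr 27 2016, Wed May 11 2016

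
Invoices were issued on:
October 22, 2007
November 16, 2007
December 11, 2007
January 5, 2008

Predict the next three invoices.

Every event comes 25 days after the last (25, 25, 25).
January 5, 2008 + 25 days = January 30, 2008.
January 30, 2008 + 25 days = February 24, 2008.
February 24, 2008 + 25 days = March 20, 2008.

January 30, 2008; February 24, 2008; March 20, 2008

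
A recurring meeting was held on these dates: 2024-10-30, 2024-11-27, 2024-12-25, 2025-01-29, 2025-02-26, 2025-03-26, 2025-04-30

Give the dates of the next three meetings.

2025-05-28, 2025-06-25, 2025-07-30

These are Wednesdays with 28, 28, 35, 28, 28, 35-day gaps.
Each is the final Wednesday of its month — 2024-10-30 is past the 28th, so '4th Wednesday' doesn't fit.
Last Wednesday of May 2025: 2025-05-28.
June 2025 ends with Wednesday 2025-06-25.
Last Wednesday of July 2025: 2025-07-30.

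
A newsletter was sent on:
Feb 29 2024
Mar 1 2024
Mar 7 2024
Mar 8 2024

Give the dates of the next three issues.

Mar 14 2024, Mar 15 2024, Mar 21 2024

Every event lands on a Thursday or Friday (gaps cycle 1, 6, 1).
So the schedule is: every Thursday and Friday.
Next Thursday: Mar 14 2024.
The following Friday is Mar 15 2024.
The following Thursday is Mar 21 2024.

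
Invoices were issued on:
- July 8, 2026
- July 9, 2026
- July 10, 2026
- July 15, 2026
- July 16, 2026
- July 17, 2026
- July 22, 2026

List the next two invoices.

July 23, 2026; July 24, 2026

The gap pattern 1, 1, 5, 1, 1, 5 repeats every 3 events.
These are the Wednesdays, Thursdays and Fridays of each week.
The following Thursday is July 23, 2026.
Next Friday: July 24, 2026.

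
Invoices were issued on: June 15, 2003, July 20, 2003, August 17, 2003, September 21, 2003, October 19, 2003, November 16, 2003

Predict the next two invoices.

All dates are Sundays, 35, 28, 35, 28, 28 days apart.
Specifically, the 3rd Sunday of each month.
December 2003 — 3rd Sunday is December 21, 2003.
January 2004 — 3rd Sunday is January 18, 2004.

December 21, 2003; January 18, 2004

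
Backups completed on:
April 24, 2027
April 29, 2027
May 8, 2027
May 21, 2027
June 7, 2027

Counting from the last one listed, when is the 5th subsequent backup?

Gaps: 5, 9, 13, 17 days — each gap is 4 larger than the previous one.
Next gap: 21 days. June 7, 2027 + 21 days = June 28, 2027.
Next gap: 25 days. June 28, 2027 + 25 days = July 23, 2027.
Next gap: 29 days. July 23, 2027 + 29 days = August 21, 2027.
Next gap: 33 days. August 21, 2027 + 33 days = September 23, 2027.
Next gap: 37 days. September 23, 2027 + 37 days = October 30, 2027.

October 30, 2027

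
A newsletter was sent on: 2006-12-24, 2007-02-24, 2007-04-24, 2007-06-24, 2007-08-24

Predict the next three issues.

2007-10-24, 2007-12-24, 2008-02-24

Gaps: 62, 59, 61, 61 days — not constant. Every event is on the 24th of the month.
Pattern: the 24th of every 2 months.
October 2007: 2007-10-24.
Next: December 2007 → 2007-12-24.
February 2008: 2008-02-24.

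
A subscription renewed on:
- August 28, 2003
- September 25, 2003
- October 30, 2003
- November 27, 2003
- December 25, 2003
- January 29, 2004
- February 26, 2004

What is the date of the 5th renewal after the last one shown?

July 29, 2004

Every date is a Thursday; gaps 28, 35, 28, 28, 35, 28 days.
Each is the last Thursday of its month (at least one falls on the 29th or later, ruling out '4th Thursday').
Last Thursday of March 2004: March 25, 2004.
Last Thursday of April 2004: April 29, 2004.
May 2004 ends with Thursday May 27, 2004.
Last Thursday of June 2004: June 24, 2004.
Last Thursday of July 2004: July 29, 2004.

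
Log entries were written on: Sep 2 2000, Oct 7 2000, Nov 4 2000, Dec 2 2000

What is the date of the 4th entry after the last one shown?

All dates are Saturdays, 35, 28, 28 days apart.
Specifically, the 1st Saturday of each month.
January 2001 — 1st Saturday is Jan 6 2001.
1st Saturday of February 2001: Feb 3 2001.
1st Saturday of March 2001: Mar 3 2001.
April 2001 — 1st Saturday is Apr 7 2001.

Apr 7 2001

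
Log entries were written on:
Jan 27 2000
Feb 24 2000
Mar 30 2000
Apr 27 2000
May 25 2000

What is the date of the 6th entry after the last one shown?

Nov 30 2000

All Thursdays; the gaps (28, 35, 28, 28) vary with month length.
This is the last Thursday of each month.
June 2000 ends with Thursday Jun 29 2000.
July 2000 ends with Thursday Jul 27 2000.
August 2000 ends with Thursday Aug 31 2000.
September 2000 ends with Thursday Sep 28 2000.
Last Thursday of October 2000: Oct 26 2000.
Last Thursday of November 2000: Nov 30 2000.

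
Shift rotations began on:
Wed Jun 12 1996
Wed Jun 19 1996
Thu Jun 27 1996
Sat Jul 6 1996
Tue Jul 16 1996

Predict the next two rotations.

Sat Jul 27 1996, Thu Aug 8 1996

The spacing grows by 1 each time: 7, 8, 9, 10 days.
Next gap: 11 days. Tue Jul 16 1996 + 11 days = Sat Jul 27 1996.
Next gap: 12 days. Sat Jul 27 1996 + 12 days = Thu Aug 8 1996.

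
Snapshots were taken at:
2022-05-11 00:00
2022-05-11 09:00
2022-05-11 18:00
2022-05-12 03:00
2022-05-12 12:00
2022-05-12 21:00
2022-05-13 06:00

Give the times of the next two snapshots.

Spacing: 9, 9, 9, 9, 9, 9 h — constant 9 h.
2022-05-13 06:00 + 9 h = 2022-05-13 15:00.
2022-05-13 15:00 + 9 h = 2022-05-14 00:00.

2022-05-13 15:00, 2022-05-14 00:00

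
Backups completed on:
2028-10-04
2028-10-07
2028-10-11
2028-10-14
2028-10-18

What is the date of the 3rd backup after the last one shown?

2028-10-28

Gaps: 3, 4, 3, 4 days — not constant, but cyclic with period 2.
The events fall on every Wednesday and Saturday.
Next Saturday: 2028-10-21.
The following Wednesday is 2028-10-25.
The following Saturday is 2028-10-28.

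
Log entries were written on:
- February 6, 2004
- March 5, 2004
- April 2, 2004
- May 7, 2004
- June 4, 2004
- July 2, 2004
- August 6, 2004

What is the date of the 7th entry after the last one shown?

March 4, 2005

These are Fridays at 28- or 35-day spacing (28, 28, 35, 28, 28, 35).
The pattern: 1st Friday of the month.
1st Friday of September 2004: September 3, 2004.
1st Friday of October 2004: October 1, 2004.
1st Friday of November 2004: November 5, 2004.
December 2004 — 1st Friday is December 3, 2004.
1st Friday of January 2005: January 7, 2005.
1st Friday of February 2005: February 4, 2005.
March 2005 — 1st Friday is March 4, 2005.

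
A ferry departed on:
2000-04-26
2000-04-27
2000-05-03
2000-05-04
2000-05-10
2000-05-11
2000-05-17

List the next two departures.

The gap pattern 1, 6, 1, 6, 1, 6 repeats every 2 events.
These are the Wednesdays and Thursdays of each week.
The following Thursday is 2000-05-18.
Next Wednesday: 2000-05-24.

2000-05-18, 2000-05-24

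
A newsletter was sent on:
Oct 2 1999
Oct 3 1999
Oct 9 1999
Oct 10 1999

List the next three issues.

Oct 16 1999, Oct 17 1999, Oct 23 1999

Every event lands on a Saturday or Sunday (gaps cycle 1, 6, 1).
So the schedule is: every Saturday and Sunday.
The following Saturday is Oct 16 1999.
Next Sunday: Oct 17 1999.
Next Saturday: Oct 23 1999.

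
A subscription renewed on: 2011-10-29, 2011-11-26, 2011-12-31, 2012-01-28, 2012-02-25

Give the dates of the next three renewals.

2012-03-31, 2012-04-28, 2012-05-26

These are Saturdays with 28, 35, 28, 28-day gaps.
Each is the final Saturday of its month — 2011-10-29 is past the 28th, so '4th Saturday' doesn't fit.
Last Saturday of March 2012: 2012-03-31.
Last Saturday of April 2012: 2012-04-28.
May 2012 ends with Saturday 2012-05-26.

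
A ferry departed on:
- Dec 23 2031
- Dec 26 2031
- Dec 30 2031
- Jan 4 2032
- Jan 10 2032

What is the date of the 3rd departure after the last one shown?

Gaps: 3, 4, 5, 6 days — each gap is 1 larger than the previous one.
Next gap: 7 days. Jan 10 2032 + 7 days = Jan 17 2032.
Next gap: 8 days. Jan 17 2032 + 8 days = Jan 25 2032.
Next gap: 9 days. Jan 25 2032 + 9 days = Feb 3 2032.

Feb 3 2032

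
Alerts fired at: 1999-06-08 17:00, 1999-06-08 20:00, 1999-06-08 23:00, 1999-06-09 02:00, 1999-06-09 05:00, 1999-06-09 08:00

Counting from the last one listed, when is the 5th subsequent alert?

Spacing: 3, 3, 3, 3, 3 h — constant 3 h.
1999-06-09 08:00 + 3 h = 1999-06-09 11:00.
1999-06-09 11:00 + 3 h = 1999-06-09 14:00.
1999-06-09 14:00 + 3 h = 1999-06-09 17:00.
1999-06-09 17:00 + 3 h = 1999-06-09 20:00.
1999-06-09 20:00 + 3 h = 1999-06-09 23:00.

1999-06-09 23:00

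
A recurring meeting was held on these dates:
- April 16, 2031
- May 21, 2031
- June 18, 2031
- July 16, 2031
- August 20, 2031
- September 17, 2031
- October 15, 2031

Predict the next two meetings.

November 19, 2031; December 17, 2031

These are Wednesdays at 28- or 35-day spacing (35, 28, 28, 35, 28, 28).
The pattern: 3rd Wednesday of the month.
November 2031 — 3rd Wednesday is November 19, 2031.
3rd Wednesday of December 2031: December 17, 2031.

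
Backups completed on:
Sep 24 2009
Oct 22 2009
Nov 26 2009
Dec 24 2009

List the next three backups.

Jan 28 2010, Feb 25 2010, Mar 25 2010

These are Thursdays at 28- or 35-day spacing (28, 35, 28).
The pattern: 4th Thursday of the month.
4th Thursday of January 2010: Jan 28 2010.
4th Thursday of February 2010: Feb 25 2010.
4th Thursday of March 2010: Mar 25 2010.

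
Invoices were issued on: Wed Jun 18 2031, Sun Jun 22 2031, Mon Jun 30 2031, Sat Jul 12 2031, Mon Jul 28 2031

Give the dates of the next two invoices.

Sun Aug 17 2031, Wed Sep 10 2031

The spacing grows by 4 each time: 4, 8, 12, 16 days.
Next gap: 20 days. Mon Jul 28 2031 + 20 days = Sun Aug 17 2031.
Next gap: 24 days. Sun Aug 17 2031 + 24 days = Wed Sep 10 2031.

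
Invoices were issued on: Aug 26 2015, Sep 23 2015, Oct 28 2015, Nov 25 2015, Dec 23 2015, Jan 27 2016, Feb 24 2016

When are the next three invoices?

Mar 23 2016, Apr 27 2016, May 25 2016

These are Wednesdays at 28- or 35-day spacing (28, 35, 28, 28, 35, 28).
The pattern: 4th Wednesday of the month.
March 2016 — 4th Wednesday is Mar 23 2016.
4th Wednesday of April 2016: Apr 27 2016.
4th Wednesday of May 2016: May 25 2016.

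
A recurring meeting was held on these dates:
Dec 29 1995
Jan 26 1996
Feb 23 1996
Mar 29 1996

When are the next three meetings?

Apr 26 1996, May 31 1996, Jun 28 1996

Every date is a Friday; gaps 28, 28, 35 days.
Each is the last Friday of its month (at least one falls on the 29th or later, ruling out '4th Friday').
Last Friday of April 1996: Apr 26 1996.
May 1996 ends with Friday May 31 1996.
June 1996 ends with Friday Jun 28 1996.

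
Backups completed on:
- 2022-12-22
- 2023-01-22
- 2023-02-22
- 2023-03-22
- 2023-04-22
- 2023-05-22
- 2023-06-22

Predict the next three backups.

2023-07-22, 2023-08-22, 2023-09-22

Gaps: 31, 31, 28, 31, 30, 31 days — not constant. Every event is on the 22nd of the month.
Pattern: the 22nd of each month.
Next: July 2023 → 2023-07-22.
August 2023: 2023-08-22.
Next: September 2023 → 2023-09-22.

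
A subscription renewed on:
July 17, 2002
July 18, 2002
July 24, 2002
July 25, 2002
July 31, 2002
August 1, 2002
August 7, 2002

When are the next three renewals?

August 8, 2002; August 14, 2002; August 15, 2002

The gap pattern 1, 6, 1, 6, 1, 6 repeats every 2 events.
These are the Wednesdays and Thursdays of each week.
The following Thursday is August 8, 2002.
The following Wednesday is August 14, 2002.
The following Thursday is August 15, 2002.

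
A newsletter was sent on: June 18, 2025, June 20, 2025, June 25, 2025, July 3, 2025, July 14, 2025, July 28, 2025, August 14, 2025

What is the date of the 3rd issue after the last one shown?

October 22, 2025

Intervals are 2, 5, 8, 11, 14, 17 days — an arithmetic progression with common difference 3.
Next gap: 20 days. August 14, 2025 + 20 days = September 3, 2025.
Next gap: 23 days. September 3, 2025 + 23 days = September 26, 2025.
Next gap: 26 days. September 26, 2025 + 26 days = October 22, 2025.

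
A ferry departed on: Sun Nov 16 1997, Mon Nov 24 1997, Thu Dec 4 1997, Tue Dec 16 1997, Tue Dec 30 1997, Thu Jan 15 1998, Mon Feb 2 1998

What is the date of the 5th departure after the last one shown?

Tue Jun 2 1998

Gaps: 8, 10, 12, 14, 16, 18 days — each gap is 2 larger than the previous one.
Next gap: 20 days. Mon Feb 2 1998 + 20 days = Sun Feb 22 1998.
Next gap: 22 days. Sun Feb 22 1998 + 22 days = Mon Mar 16 1998.
Next gap: 24 days. Mon Mar 16 1998 + 24 days = Thu Apr 9 1998.
Next gap: 26 days. Thu Apr 9 1998 + 26 days = Tue May 5 1998.
Next gap: 28 days. Tue May 5 1998 + 28 days = Tue Jun 2 1998.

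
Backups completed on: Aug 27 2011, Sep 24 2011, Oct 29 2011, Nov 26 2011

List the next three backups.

Dec 31 2011, Jan 28 2012, Feb 25 2012

Every date is a Saturday; gaps 28, 35, 28 days.
Each is the last Saturday of its month (at least one falls on the 29th or later, ruling out '4th Saturday').
Last Saturday of December 2011: Dec 31 2011.
Last Saturday of January 2012: Jan 28 2012.
Last Saturday of February 2012: Feb 25 2012.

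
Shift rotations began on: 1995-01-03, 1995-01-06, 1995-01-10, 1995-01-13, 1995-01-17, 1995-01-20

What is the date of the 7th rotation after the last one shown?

1995-02-14

Gaps: 3, 4, 3, 4, 3 days — not constant, but cyclic with period 2.
The events fall on every Tuesday and Friday.
The following Tuesday is 1995-01-24.
Next Friday: 1995-01-27.
Next Tuesday: 1995-01-31.
The following Friday is 1995-02-03.
The following Tuesday is 1995-02-07.
The following Friday is 1995-02-10.
The following Tuesday is 1995-02-14.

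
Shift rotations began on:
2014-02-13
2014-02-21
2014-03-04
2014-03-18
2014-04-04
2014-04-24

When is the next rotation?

2014-05-17

Intervals are 8, 11, 14, 17, 20 days — an arithmetic progression with common difference 3.
Next gap: 23 days. 2014-04-24 + 23 days = 2014-05-17.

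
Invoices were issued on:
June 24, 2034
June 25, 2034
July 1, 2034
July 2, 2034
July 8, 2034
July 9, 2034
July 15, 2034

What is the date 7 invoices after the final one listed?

August 6, 2034

Gaps: 1, 6, 1, 6, 1, 6 days — not constant, but cyclic with period 2.
The events fall on every Saturday and Sunday.
The following Sunday is July 16, 2034.
The following Saturday is July 22, 2034.
The following Sunday is July 23, 2034.
The following Saturday is July 29, 2034.
The following Sunday is July 30, 2034.
Next Saturday: August 5, 2034.
Next Sunday: August 6, 2034.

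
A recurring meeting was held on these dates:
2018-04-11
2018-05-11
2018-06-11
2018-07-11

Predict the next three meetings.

2018-08-11, 2018-09-11, 2018-10-11

Each date is the 11th; the gaps (30, 31, 30) track the month lengths.
The rule is the 11th of each month.
Next: August 2018 → 2018-08-11.
September 2018: 2018-09-11.
Next: October 2018 → 2018-10-11.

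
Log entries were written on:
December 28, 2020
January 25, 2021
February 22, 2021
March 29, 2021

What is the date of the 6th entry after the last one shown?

September 27, 2021

Every date is a Monday; gaps 28, 28, 35 days.
Each is the last Monday of its month (at least one falls on the 29th or later, ruling out '4th Monday').
April 2021 ends with Monday April 26, 2021.
May 2021 ends with Monday May 31, 2021.
June 2021 ends with Monday June 28, 2021.
Last Monday of July 2021: July 26, 2021.
August 2021 ends with Monday August 30, 2021.
Last Monday of September 2021: September 27, 2021.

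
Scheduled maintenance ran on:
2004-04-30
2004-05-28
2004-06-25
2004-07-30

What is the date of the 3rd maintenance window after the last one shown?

All Fridays; the gaps (28, 28, 35) vary with month length.
This is the last Friday of each month.
August 2004 ends with Friday 2004-08-27.
September 2004 ends with Friday 2004-09-24.
Last Friday of October 2004: 2004-10-29.

2004-10-29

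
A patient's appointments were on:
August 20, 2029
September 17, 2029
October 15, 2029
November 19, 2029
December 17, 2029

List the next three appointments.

All dates are Mondays, 28, 28, 35, 28 days apart.
Specifically, the 3rd Monday of each month.
3rd Monday of January 2030: January 21, 2030.
February 2030 — 3rd Monday is February 18, 2030.
3rd Monday of March 2030: March 18, 2030.

January 21, 2030; February 18, 2030; March 18, 2030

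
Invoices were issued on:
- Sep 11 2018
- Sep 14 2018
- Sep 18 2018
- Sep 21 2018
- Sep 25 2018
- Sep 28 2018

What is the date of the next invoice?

Every event lands on a Tuesday or Friday (gaps cycle 3, 4, 3, 4, 3).
So the schedule is: every Tuesday and Friday.
The following Tuesday is Oct 2 2018.

Oct 2 2018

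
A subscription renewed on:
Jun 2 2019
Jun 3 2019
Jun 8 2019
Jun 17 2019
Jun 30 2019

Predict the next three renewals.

Jul 17 2019, Aug 7 2019, Sep 1 2019

Intervals are 1, 5, 9, 13 days — an arithmetic progression with common difference 4.
Next gap: 17 days. Jun 30 2019 + 17 days = Jul 17 2019.
Next gap: 21 days. Jul 17 2019 + 21 days = Aug 7 2019.
Next gap: 25 days. Aug 7 2019 + 25 days = Sep 1 2019.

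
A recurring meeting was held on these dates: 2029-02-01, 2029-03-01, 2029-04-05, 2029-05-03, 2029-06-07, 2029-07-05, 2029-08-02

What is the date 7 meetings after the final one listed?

2030-03-07

These are Thursdays at 28- or 35-day spacing (28, 35, 28, 35, 28, 28).
The pattern: 1st Thursday of the month.
1st Thursday of September 2029: 2029-09-06.
1st Thursday of October 2029: 2029-10-04.
November 2029 — 1st Thursday is 2029-11-01.
1st Thursday of December 2029: 2029-12-06.
1st Thursday of January 2030: 2030-01-03.
February 2030 — 1st Thursday is 2030-02-07.
March 2030 — 1st Thursday is 2030-03-07.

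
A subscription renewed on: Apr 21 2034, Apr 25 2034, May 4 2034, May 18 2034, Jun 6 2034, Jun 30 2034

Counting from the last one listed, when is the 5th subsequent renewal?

Jan 11 2035

Intervals are 4, 9, 14, 19, 24 days — an arithmetic progression with common difference 5.
Next gap: 29 days. Jun 30 2034 + 29 days = Jul 29 2034.
Next gap: 34 days. Jul 29 2034 + 34 days = Sep 1 2034.
Next gap: 39 days. Sep 1 2034 + 39 days = Oct 10 2034.
Next gap: 44 days. Oct 10 2034 + 44 days = Nov 23 2034.
Next gap: 49 days. Nov 23 2034 + 49 days = Jan 11 2035.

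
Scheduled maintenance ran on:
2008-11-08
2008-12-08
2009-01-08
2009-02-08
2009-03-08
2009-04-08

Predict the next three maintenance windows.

2009-05-08, 2009-06-08, 2009-07-08

The day-of-month is always 8 (30, 31, 31, 28, 31 days between events).
So this recurs on the 8th of each month.
May 2009: 2009-05-08.
Next: June 2009 → 2009-06-08.
July 2009: 2009-07-08.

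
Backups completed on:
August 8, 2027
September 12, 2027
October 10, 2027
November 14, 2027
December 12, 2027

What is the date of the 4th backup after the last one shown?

Gaps: 35, 28, 35, 28 days — a mix of 28 and 35. Every date is a Sunday.
Each is the 2nd Sunday of its month.
January 2028 — 2nd Sunday is January 9, 2028.
2nd Sunday of February 2028: February 13, 2028.
2nd Sunday of March 2028: March 12, 2028.
April 2028 — 2nd Sunday is April 9, 2028.

April 9, 2028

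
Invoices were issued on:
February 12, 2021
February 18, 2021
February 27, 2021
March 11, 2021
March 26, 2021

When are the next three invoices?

April 13, 2021; May 4, 2021; May 28, 2021

Gaps: 6, 9, 12, 15 days — each gap is 3 larger than the previous one.
Next gap: 18 days. March 26, 2021 + 18 days = April 13, 2021.
Next gap: 21 days. April 13, 2021 + 21 days = May 4, 2021.
Next gap: 24 days. May 4, 2021 + 24 days = May 28, 2021.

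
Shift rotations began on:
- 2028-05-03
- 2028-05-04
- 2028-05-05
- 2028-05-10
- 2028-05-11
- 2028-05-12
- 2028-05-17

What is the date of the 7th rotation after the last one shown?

2028-06-01

The gap pattern 1, 1, 5, 1, 1, 5 repeats every 3 events.
These are the Wednesdays, Thursdays and Fridays of each week.
Next Thursday: 2028-05-18.
Next Friday: 2028-05-19.
The following Wednesday is 2028-05-24.
Next Thursday: 2028-05-25.
Next Friday: 2028-05-26.
The following Wednesday is 2028-05-31.
Next Thursday: 2028-06-01.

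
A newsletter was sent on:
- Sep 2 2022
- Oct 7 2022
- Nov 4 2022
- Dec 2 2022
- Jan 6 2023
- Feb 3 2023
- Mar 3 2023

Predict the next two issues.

Apr 7 2023, May 5 2023

All dates are Fridays, 35, 28, 28, 35, 28, 28 days apart.
Specifically, the 1st Friday of each month.
1st Friday of April 2023: Apr 7 2023.
May 2023 — 1st Friday is May 5 2023.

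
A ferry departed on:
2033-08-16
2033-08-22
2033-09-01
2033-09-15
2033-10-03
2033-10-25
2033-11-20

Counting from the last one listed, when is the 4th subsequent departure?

Gaps: 6, 10, 14, 18, 22, 26 days — each gap is 4 larger than the previous one.
Next gap: 30 days. 2033-11-20 + 30 days = 2033-12-20.
Next gap: 34 days. 2033-12-20 + 34 days = 2034-01-23.
Next gap: 38 days. 2034-01-23 + 38 days = 2034-03-02.
Next gap: 42 days. 2034-03-02 + 42 days = 2034-04-13.

2034-04-13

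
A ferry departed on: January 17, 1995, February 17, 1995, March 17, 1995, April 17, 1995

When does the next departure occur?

Each date is the 17th; the gaps (31, 28, 31) track the month lengths.
The rule is the 17th of each month.
Next: May 1995 → May 17, 1995.

May 17, 1995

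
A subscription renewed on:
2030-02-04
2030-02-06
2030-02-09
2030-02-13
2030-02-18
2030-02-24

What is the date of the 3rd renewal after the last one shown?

Intervals are 2, 3, 4, 5, 6 days — an arithmetic progression with common difference 1.
Next gap: 7 days. 2030-02-24 + 7 days = 2030-03-03.
Next gap: 8 days. 2030-03-03 + 8 days = 2030-03-11.
Next gap: 9 days. 2030-03-11 + 9 days = 2030-03-20.

2030-03-20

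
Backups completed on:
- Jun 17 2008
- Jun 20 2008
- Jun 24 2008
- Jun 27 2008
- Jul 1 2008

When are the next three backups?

The gap pattern 3, 4, 3, 4 repeats every 2 events.
These are the Tuesdays and Fridays of each week.
The following Friday is Jul 4 2008.
Next Tuesday: Jul 8 2008.
Next Friday: Jul 11 2008.

Jul 4 2008, Jul 8 2008, Jul 11 2008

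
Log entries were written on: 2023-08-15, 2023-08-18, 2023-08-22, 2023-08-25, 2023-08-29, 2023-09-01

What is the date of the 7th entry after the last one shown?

2023-09-26

Every event lands on a Tuesday or Friday (gaps cycle 3, 4, 3, 4, 3).
So the schedule is: every Tuesday and Friday.
Next Tuesday: 2023-09-05.
The following Friday is 2023-09-08.
The following Tuesday is 2023-09-12.
The following Friday is 2023-09-15.
The following Tuesday is 2023-09-19.
Next Friday: 2023-09-22.
The following Tuesday is 2023-09-26.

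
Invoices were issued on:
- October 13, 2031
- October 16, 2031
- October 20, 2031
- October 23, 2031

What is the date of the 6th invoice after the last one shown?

Gaps: 3, 4, 3 days — not constant, but cyclic with period 2.
The events fall on every Monday and Thursday.
Next Monday: October 27, 2031.
Next Thursday: October 30, 2031.
The following Monday is November 3, 2031.
Next Thursday: November 6, 2031.
Next Monday: November 10, 2031.
The following Thursday is November 13, 2031.

November 13, 2031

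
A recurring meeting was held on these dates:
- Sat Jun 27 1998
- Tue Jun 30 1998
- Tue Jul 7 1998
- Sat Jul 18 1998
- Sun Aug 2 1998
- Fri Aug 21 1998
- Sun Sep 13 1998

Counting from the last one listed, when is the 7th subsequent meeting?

Sun Jun 13 1999

Gaps: 3, 7, 11, 15, 19, 23 days — each gap is 4 larger than the previous one.
Next gap: 27 days. Sun Sep 13 1998 + 27 days = Sat Oct 10 1998.
Next gap: 31 days. Sat Oct 10 1998 + 31 days = Tue Nov 10 1998.
Next gap: 35 days. Tue Nov 10 1998 + 35 days = Tue Dec 15 1998.
Next gap: 39 days. Tue Dec 15 1998 + 39 days = Sat Jan 23 1999.
Next gap: 43 days. Sat Jan 23 1999 + 43 days = Sun Mar 7 1999.
Next gap: 47 days. Sun Mar 7 1999 + 47 days = Fri Apr 23 1999.
Next gap: 51 days. Fri Apr 23 1999 + 51 days = Sun Jun 13 1999.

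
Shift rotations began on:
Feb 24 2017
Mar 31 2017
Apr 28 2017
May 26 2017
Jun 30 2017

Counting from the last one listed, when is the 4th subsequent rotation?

Oct 27 2017

Every date is a Friday; gaps 35, 28, 28, 35 days.
Each is the last Friday of its month (at least one falls on the 29th or later, ruling out '4th Friday').
July 2017 ends with Friday Jul 28 2017.
Last Friday of August 2017: Aug 25 2017.
Last Friday of September 2017: Sep 29 2017.
Last Friday of October 2017: Oct 27 2017.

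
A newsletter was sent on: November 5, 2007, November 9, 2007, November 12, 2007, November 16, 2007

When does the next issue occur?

November 19, 2007

Every event lands on a Monday or Friday (gaps cycle 4, 3, 4).
So the schedule is: every Monday and Friday.
Next Monday: November 19, 2007.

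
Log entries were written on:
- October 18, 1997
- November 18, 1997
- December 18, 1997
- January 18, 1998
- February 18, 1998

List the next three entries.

March 18, 1998; April 18, 1998; May 18, 1998

The day-of-month is always 18 (31, 30, 31, 31 days between events).
So this recurs on the 18th of each month.
Next: March 1998 → March 18, 1998.
Next: April 1998 → April 18, 1998.
Next: May 1998 → May 18, 1998.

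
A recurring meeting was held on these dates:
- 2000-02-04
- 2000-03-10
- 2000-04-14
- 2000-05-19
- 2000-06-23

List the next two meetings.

2000-07-28, 2000-09-01

The spacing is 35, 35, 35, 35 days — always 35 days.
2000-06-23 + 35 days = 2000-07-28.
2000-07-28 + 35 days = 2000-09-01.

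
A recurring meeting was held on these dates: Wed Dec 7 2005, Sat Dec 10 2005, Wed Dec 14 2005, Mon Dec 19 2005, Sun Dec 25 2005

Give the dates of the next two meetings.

Sun Jan 1 2006, Mon Jan 9 2006

Gaps: 3, 4, 5, 6 days — each gap is 1 larger than the previous one.
Next gap: 7 days. Sun Dec 25 2005 + 7 days = Sun Jan 1 2006.
Next gap: 8 days. Sun Jan 1 2006 + 8 days = Mon Jan 9 2006.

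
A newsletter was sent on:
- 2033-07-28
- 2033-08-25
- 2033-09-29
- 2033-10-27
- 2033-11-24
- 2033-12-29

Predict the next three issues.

All Thursdays; the gaps (28, 35, 28, 28, 35) vary with month length.
This is the last Thursday of each month.
January 2034 ends with Thursday 2034-01-26.
Last Thursday of February 2034: 2034-02-23.
Last Thursday of March 2034: 2034-03-30.

2034-01-26, 2034-02-23, 2034-03-30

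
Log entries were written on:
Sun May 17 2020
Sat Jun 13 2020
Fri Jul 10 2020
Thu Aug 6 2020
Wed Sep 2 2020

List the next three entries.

Every event comes 27 days after the last (27, 27, 27, 27).
Wed Sep 2 2020 + 27 days = Tue Sep 29 2020.
Tue Sep 29 2020 + 27 days = Mon Oct 26 2020.
Mon Oct 26 2020 + 27 days = Sun Nov 22 2020.

Tue Sep 29 2020, Mon Oct 26 2020, Sun Nov 22 2020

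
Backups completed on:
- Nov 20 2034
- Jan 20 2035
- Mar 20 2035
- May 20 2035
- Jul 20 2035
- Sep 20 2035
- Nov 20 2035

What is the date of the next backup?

Each date is the 20th; the gaps (61, 59, 61, 61, 62, 61) track the month lengths.
The rule is the 20th of every 2 months.
Next: January 2036 → Jan 20 2036.

Jan 20 2036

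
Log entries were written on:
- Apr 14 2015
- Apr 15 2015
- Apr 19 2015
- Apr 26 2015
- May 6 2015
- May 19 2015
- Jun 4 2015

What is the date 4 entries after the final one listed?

Sep 6 2015

The spacing grows by 3 each time: 1, 4, 7, 10, 13, 16 days.
Next gap: 19 days. Jun 4 2015 + 19 days = Jun 23 2015.
Next gap: 22 days. Jun 23 2015 + 22 days = Jul 15 2015.
Next gap: 25 days. Jul 15 2015 + 25 days = Aug 9 2015.
Next gap: 28 days. Aug 9 2015 + 28 days = Sep 6 2015.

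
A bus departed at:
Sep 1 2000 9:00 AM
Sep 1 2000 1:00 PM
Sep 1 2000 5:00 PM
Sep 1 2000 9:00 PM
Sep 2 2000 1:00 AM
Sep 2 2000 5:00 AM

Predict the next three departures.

Spacing: 4, 4, 4, 4, 4 h — constant 4 h.
Sep 2 2000 5:00 AM + 4 h = Sep 2 2000 9:00 AM.
Sep 2 2000 9:00 AM + 4 h = Sep 2 2000 1:00 PM.
Sep 2 2000 1:00 PM + 4 h = Sep 2 2000 5:00 PM.

Sep 2 2000 9:00 AM, Sep 2 2000 1:00 PM, Sep 2 2000 5:00 PM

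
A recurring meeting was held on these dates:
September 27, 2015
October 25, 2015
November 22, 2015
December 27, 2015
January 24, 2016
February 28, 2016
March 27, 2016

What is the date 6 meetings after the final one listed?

All dates are Sundays, 28, 28, 35, 28, 35, 28 days apart.
Specifically, the 4th Sunday of each month.
April 2016 — 4th Sunday is April 24, 2016.
4th Sunday of May 2016: May 22, 2016.
4th Sunday of June 2016: June 26, 2016.
4th Sunday of July 2016: July 24, 2016.
4th Sunday of August 2016: August 28, 2016.
September 2016 — 4th Sunday is September 25, 2016.

September 25, 2016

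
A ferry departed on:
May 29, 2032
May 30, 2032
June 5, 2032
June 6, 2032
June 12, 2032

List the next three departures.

Gaps: 1, 6, 1, 6 days — not constant, but cyclic with period 2.
The events fall on every Saturday and Sunday.
Next Sunday: June 13, 2032.
The following Saturday is June 19, 2032.
Next Sunday: June 20, 2032.

June 13, 2032; June 19, 2032; June 20, 2032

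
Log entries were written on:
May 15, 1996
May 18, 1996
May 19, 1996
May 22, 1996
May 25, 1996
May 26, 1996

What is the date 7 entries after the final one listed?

June 12, 1996

Every event lands on a Wednesday or Saturday or Sunday (gaps cycle 3, 1, 3, 3, 1).
So the schedule is: every Wednesday, Saturday and Sunday.
The following Wednesday is May 29, 1996.
Next Saturday: June 1, 1996.
The following Sunday is June 2, 1996.
Next Wednesday: June 5, 1996.
Next Saturday: June 8, 1996.
The following Sunday is June 9, 1996.
The following Wednesday is June 12, 1996.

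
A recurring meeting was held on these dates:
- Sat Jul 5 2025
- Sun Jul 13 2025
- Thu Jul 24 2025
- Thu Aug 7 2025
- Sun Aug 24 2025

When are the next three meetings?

Sat Sep 13 2025, Mon Oct 6 2025, Sat Nov 1 2025

Gaps: 8, 11, 14, 17 days — each gap is 3 larger than the previous one.
Next gap: 20 days. Sun Aug 24 2025 + 20 days = Sat Sep 13 2025.
Next gap: 23 days. Sat Sep 13 2025 + 23 days = Mon Oct 6 2025.
Next gap: 26 days. Mon Oct 6 2025 + 26 days = Sat Nov 1 2025.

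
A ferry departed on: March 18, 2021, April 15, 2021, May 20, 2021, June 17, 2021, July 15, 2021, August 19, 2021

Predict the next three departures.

September 16, 2021; October 21, 2021; November 18, 2021

All dates are Thursdays, 28, 35, 28, 28, 35 days apart.
Specifically, the 3rd Thursday of each month.
September 2021 — 3rd Thursday is September 16, 2021.
3rd Thursday of October 2021: October 21, 2021.
November 2021 — 3rd Thursday is November 18, 2021.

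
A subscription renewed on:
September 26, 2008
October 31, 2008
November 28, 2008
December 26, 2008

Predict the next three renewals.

January 30, 2009; February 27, 2009; March 27, 2009

Every date is a Friday; gaps 35, 28, 28 days.
Each is the last Friday of its month (at least one falls on the 29th or later, ruling out '4th Friday').
Last Friday of January 2009: January 30, 2009.
Last Friday of February 2009: February 27, 2009.
Last Friday of March 2009: March 27, 2009.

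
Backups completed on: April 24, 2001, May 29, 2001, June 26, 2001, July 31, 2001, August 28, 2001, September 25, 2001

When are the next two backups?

October 30, 2001; November 27, 2001

Every date is a Tuesday; gaps 35, 28, 35, 28, 28 days.
Each is the last Tuesday of its month (at least one falls on the 29th or later, ruling out '4th Tuesday').
Last Tuesday of October 2001: October 30, 2001.
Last Tuesday of November 2001: November 27, 2001.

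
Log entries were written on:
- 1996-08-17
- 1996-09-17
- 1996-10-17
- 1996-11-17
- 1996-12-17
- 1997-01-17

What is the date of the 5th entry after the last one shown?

1997-06-17

Each date is the 17th; the gaps (31, 30, 31, 30, 31) track the month lengths.
The rule is the 17th of each month.
Next: February 1997 → 1997-02-17.
March 1997: 1997-03-17.
April 1997: 1997-04-17.
Next: May 1997 → 1997-05-17.
June 1997: 1997-06-17.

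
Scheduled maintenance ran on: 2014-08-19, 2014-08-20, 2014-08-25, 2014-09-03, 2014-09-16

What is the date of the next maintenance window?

2014-10-03

Gaps: 1, 5, 9, 13 days — each gap is 4 larger than the previous one.
Next gap: 17 days. 2014-09-16 + 17 days = 2014-10-03.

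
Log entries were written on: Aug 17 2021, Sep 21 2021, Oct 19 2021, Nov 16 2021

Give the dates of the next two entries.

Dec 21 2021, Jan 18 2022

Gaps: 35, 28, 28 days — a mix of 28 and 35. Every date is a Tuesday.
Each is the 3rd Tuesday of its month.
3rd Tuesday of December 2021: Dec 21 2021.
3rd Tuesday of January 2022: Jan 18 2022.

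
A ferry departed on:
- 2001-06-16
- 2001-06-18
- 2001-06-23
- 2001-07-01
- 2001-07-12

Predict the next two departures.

Gaps: 2, 5, 8, 11 days — each gap is 3 larger than the previous one.
Next gap: 14 days. 2001-07-12 + 14 days = 2001-07-26.
Next gap: 17 days. 2001-07-26 + 17 days = 2001-08-12.

2001-07-26, 2001-08-12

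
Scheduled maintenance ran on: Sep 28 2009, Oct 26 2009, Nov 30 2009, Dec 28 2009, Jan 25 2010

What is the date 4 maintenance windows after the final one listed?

May 31 2010

All Mondays; the gaps (28, 35, 28, 28) vary with month length.
This is the last Monday of each month.
Last Monday of February 2010: Feb 22 2010.
March 2010 ends with Monday Mar 29 2010.
Last Monday of April 2010: Apr 26 2010.
Last Monday of May 2010: May 31 2010.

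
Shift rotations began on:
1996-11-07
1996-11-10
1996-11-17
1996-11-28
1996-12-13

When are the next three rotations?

1997-01-01, 1997-01-24, 1997-02-20

The spacing grows by 4 each time: 3, 7, 11, 15 days.
Next gap: 19 days. 1996-12-13 + 19 days = 1997-01-01.
Next gap: 23 days. 1997-01-01 + 23 days = 1997-01-24.
Next gap: 27 days. 1997-01-24 + 27 days = 1997-02-20.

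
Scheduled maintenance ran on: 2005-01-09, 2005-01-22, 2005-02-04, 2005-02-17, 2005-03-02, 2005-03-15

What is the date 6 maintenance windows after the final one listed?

2005-06-01

The spacing is 13, 13, 13, 13, 13 days — always 13 days.
2005-03-15 + 13 days = 2005-03-28.
2005-03-28 + 13 days = 2005-04-10.
2005-04-10 + 13 days = 2005-04-23.
2005-04-23 + 13 days = 2005-05-06.
2005-05-06 + 13 days = 2005-05-19.
2005-05-19 + 13 days = 2005-06-01.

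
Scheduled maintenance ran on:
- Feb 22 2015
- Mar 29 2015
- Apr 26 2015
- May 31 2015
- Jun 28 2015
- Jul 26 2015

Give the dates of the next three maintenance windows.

These are Sundays with 35, 28, 35, 28, 28-day gaps.
Each is the final Sunday of its month — Mar 29 2015 is past the 28th, so '4th Sunday' doesn't fit.
August 2015 ends with Sunday Aug 30 2015.
Last Sunday of September 2015: Sep 27 2015.
October 2015 ends with Sunday Oct 25 2015.

Aug 30 2015, Sep 27 2015, Oct 25 2015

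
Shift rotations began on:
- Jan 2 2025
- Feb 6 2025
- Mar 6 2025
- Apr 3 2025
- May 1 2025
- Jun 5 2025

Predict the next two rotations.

These are Thursdays at 28- or 35-day spacing (35, 28, 28, 28, 35).
The pattern: 1st Thursday of the month.
1st Thursday of July 2025: Jul 3 2025.
1st Thursday of August 2025: Aug 7 2025.

Jul 3 2025, Aug 7 2025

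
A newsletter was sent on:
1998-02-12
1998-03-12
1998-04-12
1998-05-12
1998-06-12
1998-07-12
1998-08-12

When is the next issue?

The day-of-month is always 12 (28, 31, 30, 31, 30, 31 days between events).
So this recurs on the 12th of each month.
September 1998: 1998-09-12.

1998-09-12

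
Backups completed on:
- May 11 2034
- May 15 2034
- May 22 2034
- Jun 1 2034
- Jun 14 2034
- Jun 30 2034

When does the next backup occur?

Jul 19 2034

Gaps: 4, 7, 10, 13, 16 days — each gap is 3 larger than the previous one.
Next gap: 19 days. Jun 30 2034 + 19 days = Jul 19 2034.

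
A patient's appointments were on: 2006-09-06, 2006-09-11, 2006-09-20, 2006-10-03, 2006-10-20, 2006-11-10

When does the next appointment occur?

2006-12-05

Intervals are 5, 9, 13, 17, 21 days — an arithmetic progression with common difference 4.
Next gap: 25 days. 2006-11-10 + 25 days = 2006-12-05.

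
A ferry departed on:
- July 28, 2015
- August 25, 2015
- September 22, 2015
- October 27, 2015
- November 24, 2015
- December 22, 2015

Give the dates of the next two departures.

January 26, 2016; February 23, 2016

Gaps: 28, 28, 35, 28, 28 days — a mix of 28 and 35. Every date is a Tuesday.
Each is the 4th Tuesday of its month.
January 2016 — 4th Tuesday is January 26, 2016.
February 2016 — 4th Tuesday is February 23, 2016.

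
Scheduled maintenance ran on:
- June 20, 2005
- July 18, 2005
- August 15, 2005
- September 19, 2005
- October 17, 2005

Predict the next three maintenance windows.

These are Mondays at 28- or 35-day spacing (28, 28, 35, 28).
The pattern: 3rd Monday of the month.
3rd Monday of November 2005: November 21, 2005.
December 2005 — 3rd Monday is December 19, 2005.
January 2006 — 3rd Monday is January 16, 2006.

November 21, 2005; December 19, 2005; January 16, 2006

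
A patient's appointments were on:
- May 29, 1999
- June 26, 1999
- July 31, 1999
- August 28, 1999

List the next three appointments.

September 25, 1999; October 30, 1999; November 27, 1999

All Saturdays; the gaps (28, 35, 28) vary with month length.
This is the last Saturday of each month.
Last Saturday of September 1999: September 25, 1999.
October 1999 ends with Saturday October 30, 1999.
November 1999 ends with Saturday November 27, 1999.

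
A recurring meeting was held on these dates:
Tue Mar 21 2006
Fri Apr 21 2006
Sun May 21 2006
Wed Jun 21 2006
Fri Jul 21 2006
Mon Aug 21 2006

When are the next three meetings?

Thu Sep 21 2006, Sat Oct 21 2006, Tue Nov 21 2006

Each date is the 21st; the gaps (31, 30, 31, 30, 31) track the month lengths.
The rule is the 21st of each month.
Next: September 2006 → Thu Sep 21 2006.
October 2006: Sat Oct 21 2006.
November 2006: Tue Nov 21 2006.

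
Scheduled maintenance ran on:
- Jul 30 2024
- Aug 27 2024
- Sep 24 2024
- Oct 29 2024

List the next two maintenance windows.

Nov 26 2024, Dec 31 2024

Every date is a Tuesday; gaps 28, 28, 35 days.
Each is the last Tuesday of its month (at least one falls on the 29th or later, ruling out '4th Tuesday').
Last Tuesday of November 2024: Nov 26 2024.
December 2024 ends with Tuesday Dec 31 2024.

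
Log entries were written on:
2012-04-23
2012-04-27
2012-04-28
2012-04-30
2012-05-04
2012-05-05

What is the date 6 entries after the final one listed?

Every event lands on a Monday or Friday or Saturday (gaps cycle 4, 1, 2, 4, 1).
So the schedule is: every Monday, Friday and Saturday.
The following Monday is 2012-05-07.
Next Friday: 2012-05-11.
Next Saturday: 2012-05-12.
Next Monday: 2012-05-14.
Next Friday: 2012-05-18.
The following Saturday is 2012-05-19.

2012-05-19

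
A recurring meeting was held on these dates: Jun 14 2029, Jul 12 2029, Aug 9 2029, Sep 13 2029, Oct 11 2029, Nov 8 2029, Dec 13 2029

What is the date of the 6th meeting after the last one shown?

Gaps: 28, 28, 35, 28, 28, 35 days — a mix of 28 and 35. Every date is a Thursday.
Each is the 2nd Thursday of its month.
2nd Thursday of January 2030: Jan 10 2030.
February 2030 — 2nd Thursday is Feb 14 2030.
2nd Thursday of March 2030: Mar 14 2030.
2nd Thursday of April 2030: Apr 11 2030.
May 2030 — 2nd Thursday is May 9 2030.
2nd Thursday of June 2030: Jun 13 2030.

Jun 13 2030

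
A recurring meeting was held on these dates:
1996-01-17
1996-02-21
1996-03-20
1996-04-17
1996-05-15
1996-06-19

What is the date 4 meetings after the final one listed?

1996-10-16

All dates are Wednesdays, 35, 28, 28, 28, 35 days apart.
Specifically, the 3rd Wednesday of each month.
3rd Wednesday of July 1996: 1996-07-17.
August 1996 — 3rd Wednesday is 1996-08-21.
September 1996 — 3rd Wednesday is 1996-09-18.
October 1996 — 3rd Wednesday is 1996-10-16.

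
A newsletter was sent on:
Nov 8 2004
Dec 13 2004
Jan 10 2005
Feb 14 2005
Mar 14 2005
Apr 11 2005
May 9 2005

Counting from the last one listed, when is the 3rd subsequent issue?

Aug 8 2005

These are Mondays at 28- or 35-day spacing (35, 28, 35, 28, 28, 28).
The pattern: 2nd Monday of the month.
June 2005 — 2nd Monday is Jun 13 2005.
2nd Monday of July 2005: Jul 11 2005.
August 2005 — 2nd Monday is Aug 8 2005.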